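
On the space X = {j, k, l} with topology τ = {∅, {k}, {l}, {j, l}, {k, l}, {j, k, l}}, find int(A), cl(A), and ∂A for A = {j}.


int(A) = ∅, cl(A) = {j}, ∂A = {j}.

Closed sets in (X, τ) are complements of opens:
  closed(X, τ) = {∅, {j}, {k}, {j, k}, {j, l}, {j, k, l}}.
int(A) = ⋃ {U ∈ τ : U ⊆ A}. Opens contained in A: ∅.
Taking the union of these: int(A) = ∅.
cl(A) = ⋂ {C closed : A ⊆ C}. Closed sets containing A: {j}, {j, k}, {j, l}, {j, k, l}.
Intersecting these: cl(A) = {j}.
∂A = cl(A) ∖ int(A) = {j} ∖ ∅ = {j}.


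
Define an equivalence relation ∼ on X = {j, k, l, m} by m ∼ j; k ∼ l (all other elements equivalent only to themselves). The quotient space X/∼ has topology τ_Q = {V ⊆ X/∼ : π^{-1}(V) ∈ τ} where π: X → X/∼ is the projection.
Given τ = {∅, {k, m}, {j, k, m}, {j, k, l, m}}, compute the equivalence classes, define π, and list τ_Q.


X/∼ = {[j=m], [k=l]}; |τ_Q| = 2.

Equivalence classes: [j=m], [k=l].
Quotient map π: X → X/∼ sends j ↦ [j=m], k ↦ [k=l], l ↦ [k=l], m ↦ [j=m].
For each subset V ⊆ X/∼, compute π^{-1}(V) ⊆ X and check whether π^{-1}(V) ∈ τ. V is open in τ_Q iff π^{-1}(V) ∈ τ.
  V = {}: π^{-1}(V) = ∅ ∈ τ ✓.
  V = {[j=m]}: π^{-1}(V) = {j, m} ∉ τ ✗.
  V = {[k=l]}: π^{-1}(V) = {k, l} ∉ τ ✗.
  V = {[j=m], [k=l]}: π^{-1}(V) = {j, k, l, m} ∈ τ ✓.
Open sets in the quotient: τ_Q = {{}, {[j=m], [k=l]}} (2 elements).


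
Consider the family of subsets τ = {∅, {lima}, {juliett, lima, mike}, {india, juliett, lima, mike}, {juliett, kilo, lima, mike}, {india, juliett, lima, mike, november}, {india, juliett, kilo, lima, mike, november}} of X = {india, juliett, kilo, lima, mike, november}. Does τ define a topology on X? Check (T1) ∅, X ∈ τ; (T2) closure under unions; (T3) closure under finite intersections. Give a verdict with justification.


τ is NOT a topology on X.

Axiom (T1): ∅ ∈ τ? Yes; X ∈ τ? Yes.
Axiom (T2/T3): check pairwise unions and intersections of members of τ.
Counterexample for (T2): {india, juliett, lima, mike} ∪ {juliett, kilo, lima, mike} = {india, juliett, kilo, lima, mike} ∉ τ. Therefore τ is NOT a topology.


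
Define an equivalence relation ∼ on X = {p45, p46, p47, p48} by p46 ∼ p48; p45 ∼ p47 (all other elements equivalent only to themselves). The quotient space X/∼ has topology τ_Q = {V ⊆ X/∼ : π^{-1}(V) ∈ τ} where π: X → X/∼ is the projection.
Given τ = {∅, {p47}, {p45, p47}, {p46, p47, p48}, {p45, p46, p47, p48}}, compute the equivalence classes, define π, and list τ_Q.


X/∼ = {[p45=p47], [p46=p48]}; |τ_Q| = 3.

Equivalence classes: [p45=p47], [p46=p48].
Quotient map π: X → X/∼ sends p45 ↦ [p45=p47], p46 ↦ [p46=p48], p47 ↦ [p45=p47], p48 ↦ [p46=p48].
For each subset V ⊆ X/∼, compute π^{-1}(V) ⊆ X and check whether π^{-1}(V) ∈ τ. V is open in τ_Q iff π^{-1}(V) ∈ τ.
  V = {}: π^{-1}(V) = ∅ ∈ τ ✓.
  V = {[p45=p47]}: π^{-1}(V) = {p45, p47} ∈ τ ✓.
  V = {[p46=p48]}: π^{-1}(V) = {p46, p48} ∉ τ ✗.
  V = {[p45=p47], [p46=p48]}: π^{-1}(V) = {p45, p46, p47, p48} ∈ τ ✓.
Open sets in the quotient: τ_Q = {{}, {[p45=p47]}, {[p45=p47], [p46=p48]}} (3 elements).


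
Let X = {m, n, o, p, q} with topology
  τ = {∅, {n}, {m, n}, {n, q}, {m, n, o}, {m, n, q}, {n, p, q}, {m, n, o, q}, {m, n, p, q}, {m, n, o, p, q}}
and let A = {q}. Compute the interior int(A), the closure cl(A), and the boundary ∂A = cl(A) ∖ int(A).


int(A) = ∅, cl(A) = {p, q}, ∂A = {p, q}.

Closed sets in (X, τ) are complements of opens:
  closed(X, τ) = {∅, {o}, {p}, {m, o}, {o, p}, {p, q}, {m, o, p}, {o, p, q}, {m, o, p, q}, {m, n, o, p, q}}.
int(A) = ⋃ {U ∈ τ : U ⊆ A}. Opens contained in A: ∅.
Taking the union of these: int(A) = ∅.
cl(A) = ⋂ {C closed : A ⊆ C}. Closed sets containing A: {p, q}, {o, p, q}, {m, o, p, q}, {m, n, o, p, q}.
Intersecting these: cl(A) = {p, q}.
∂A = cl(A) ∖ int(A) = {p, q} ∖ ∅ = {p, q}.


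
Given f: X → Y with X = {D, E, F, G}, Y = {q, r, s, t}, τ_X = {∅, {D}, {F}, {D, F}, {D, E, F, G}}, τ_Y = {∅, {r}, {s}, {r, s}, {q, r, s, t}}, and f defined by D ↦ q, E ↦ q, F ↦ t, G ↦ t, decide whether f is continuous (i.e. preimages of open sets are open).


f IS continuous.

Compute f^{-1}(U) for each U ∈ τ_Y:
  U = ∅: f^{-1}(U) = ∅ ∈ τ_X ✓.
  U = {r}: f^{-1}(U) = ∅ ∈ τ_X ✓.
  U = {s}: f^{-1}(U) = ∅ ∈ τ_X ✓.
  U = {r, s}: f^{-1}(U) = ∅ ∈ τ_X ✓.
  U = {q, r, s, t}: f^{-1}(U) = {D, E, F, G} ∈ τ_X ✓.
Every preimage lies in τ_X, so f IS continuous.


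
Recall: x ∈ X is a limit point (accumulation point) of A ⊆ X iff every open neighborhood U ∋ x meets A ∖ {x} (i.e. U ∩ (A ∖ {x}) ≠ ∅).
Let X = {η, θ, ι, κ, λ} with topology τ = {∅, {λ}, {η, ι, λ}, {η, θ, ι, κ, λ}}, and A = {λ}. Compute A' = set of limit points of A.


A' = {η, θ, ι, κ}

For each x ∈ X, list the open sets U ∈ τ with x ∈ U, then check whether U ∩ (A ∖ {x}) ≠ ∅ for every such U.
  x = η: opens ∋ x are {η, ι, λ}, {η, θ, ι, κ, λ}; each meets A ∖ {η}, so x IS a limit point.
  x = θ: opens ∋ x are {η, θ, ι, κ, λ}; each meets A ∖ {θ}, so x IS a limit point.
  x = ι: opens ∋ x are {η, ι, λ}, {η, θ, ι, κ, λ}; each meets A ∖ {ι}, so x IS a limit point.
  x = κ: opens ∋ x are {η, θ, ι, κ, λ}; each meets A ∖ {κ}, so x IS a limit point.
  x = λ: open {λ} ∋ x has {λ} ∩ (A ∖ {λ}) = ∅, so x is NOT a limit point.
Collecting: A' = {η, θ, ι, κ}.


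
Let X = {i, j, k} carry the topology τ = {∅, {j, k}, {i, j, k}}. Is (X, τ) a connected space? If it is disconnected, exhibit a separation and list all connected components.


(X, τ) is connected.

Find clopen sets (U ∈ τ with X ∖ U ∈ τ):
  U = ∅, X ∖ U = {i, j, k} — both open, so U is clopen.
  U = {i, j, k}, X ∖ U = ∅ — both open, so U is clopen.
Only trivial clopens (∅ and X) exist, so (X, τ) is connected.
Compute connected components by grouping points that agree on all clopens:
  component: {i, j, k}


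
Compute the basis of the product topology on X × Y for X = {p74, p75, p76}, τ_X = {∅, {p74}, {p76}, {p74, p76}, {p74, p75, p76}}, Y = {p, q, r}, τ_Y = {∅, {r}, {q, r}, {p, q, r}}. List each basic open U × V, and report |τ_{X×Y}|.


Basis B = {∅ × ∅, {p74} × {r}, {p76} × {r}, {p74} × {q, r}, {p74, p76} × {r}, {p76} × {q, r}, {p74} × {p, q, r}, {p74, p75, p76} × {r}, {p76} × {p, q, r}, {p74, p76} × {q, r}, {p74, p76} × {p, q, r}, {p74, p75, p76} × {q, r}, {p74, p75, p76} × {p, q, r}}; |τ_{X×Y}| = 30.

Enumerate products U × V with U ∈ τ_X, V ∈ τ_Y (deduplicated):
  ∅ × ∅ = {} (∅)
  {p74} × {r} = {(p74,r)}
  {p76} × {r} = {(p76,r)}
  {p74} × {q, r} = {(p74,q), (p74,r)}
  {p74, p76} × {r} = {(p74,r), (p76,r)}
  {p76} × {q, r} = {(p76,q), (p76,r)}
  {p74} × {p, q, r} = {(p74,p), (p74,q), (p74,r)}
  {p74, p75, p76} × {r} = {(p74,r), (p75,r), (p76,r)}
  {p76} × {p, q, r} = {(p76,p), (p76,q), (p76,r)}
  {p74, p76} × {q, r} = {(p74,q), (p74,r), (p76,q), (p76,r)}
  {p74, p76} × {p, q, r} = {(p74,p), (p74,q), (p74,r), (p76,p), (p76,q), (p76,r)}
  {p74, p75, p76} × {q, r} = {(p74,q), (p74,r), (p75,q), (p75,r), (p76,q), (p76,r)}
  {p74, p75, p76} × {p, q, r} = {(p74,p), (p74,q), (p74,r), (p75,p), (p75,q), (p75,r), (p76,p), (p76,q), (p76,r)}
These 13 distinct sets form the basis B.
Close under arbitrary unions to get τ_{X×Y}; counting gives |τ_{X×Y}| = 30.


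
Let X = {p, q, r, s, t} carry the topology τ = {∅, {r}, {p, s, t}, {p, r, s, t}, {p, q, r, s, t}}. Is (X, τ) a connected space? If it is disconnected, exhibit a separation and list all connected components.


(X, τ) is connected.

Find clopen sets (U ∈ τ with X ∖ U ∈ τ):
  U = ∅, X ∖ U = {p, q, r, s, t} — both open, so U is clopen.
  U = {p, q, r, s, t}, X ∖ U = ∅ — both open, so U is clopen.
Only trivial clopens (∅ and X) exist, so (X, τ) is connected.
Compute connected components by grouping points that agree on all clopens:
  component: {p, q, r, s, t}


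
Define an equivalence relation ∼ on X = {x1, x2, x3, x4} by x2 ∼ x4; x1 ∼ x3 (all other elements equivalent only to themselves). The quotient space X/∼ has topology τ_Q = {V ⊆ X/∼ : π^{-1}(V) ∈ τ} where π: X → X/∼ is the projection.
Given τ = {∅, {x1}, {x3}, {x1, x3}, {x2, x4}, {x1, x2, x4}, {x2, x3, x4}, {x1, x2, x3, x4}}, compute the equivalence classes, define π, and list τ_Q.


X/∼ = {[x1=x3], [x2=x4]}; |τ_Q| = 4.

Equivalence classes: [x1=x3], [x2=x4].
Quotient map π: X → X/∼ sends x1 ↦ [x1=x3], x2 ↦ [x2=x4], x3 ↦ [x1=x3], x4 ↦ [x2=x4].
For each subset V ⊆ X/∼, compute π^{-1}(V) ⊆ X and check whether π^{-1}(V) ∈ τ. V is open in τ_Q iff π^{-1}(V) ∈ τ.
  V = {}: π^{-1}(V) = ∅ ∈ τ ✓.
  V = {[x1=x3]}: π^{-1}(V) = {x1, x3} ∈ τ ✓.
  V = {[x2=x4]}: π^{-1}(V) = {x2, x4} ∈ τ ✓.
  V = {[x1=x3], [x2=x4]}: π^{-1}(V) = {x1, x2, x3, x4} ∈ τ ✓.
Open sets in the quotient: τ_Q = {{}, {[x1=x3]}, {[x2=x4]}, {[x1=x3], [x2=x4]}} (4 elements).


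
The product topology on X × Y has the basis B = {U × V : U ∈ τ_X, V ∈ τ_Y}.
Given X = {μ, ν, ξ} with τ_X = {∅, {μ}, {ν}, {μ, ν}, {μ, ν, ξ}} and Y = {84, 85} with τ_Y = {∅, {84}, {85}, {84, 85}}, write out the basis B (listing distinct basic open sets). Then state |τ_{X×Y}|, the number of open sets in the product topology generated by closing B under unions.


Basis B = {∅ × ∅, {μ} × {84}, {μ} × {85}, {ν} × {84}, {ν} × {85}, {μ} × {84, 85}, {μ, ν} × {84}, {μ, ν} × {85}, {ν} × {84, 85}, {μ, ν, ξ} × {84}, {μ, ν, ξ} × {85}, {μ, ν} × {84, 85}, {μ, ν, ξ} × {84, 85}}; |τ_{X×Y}| = 25.

Enumerate products U × V with U ∈ τ_X, V ∈ τ_Y (deduplicated):
  ∅ × ∅ = {} (∅)
  {μ} × {84} = {(μ,84)}
  {μ} × {85} = {(μ,85)}
  {ν} × {84} = {(ν,84)}
  {ν} × {85} = {(ν,85)}
  {μ} × {84, 85} = {(μ,84), (μ,85)}
  {μ, ν} × {84} = {(μ,84), (ν,84)}
  {μ, ν} × {85} = {(μ,85), (ν,85)}
  {ν} × {84, 85} = {(ν,84), (ν,85)}
  {μ, ν, ξ} × {84} = {(μ,84), (ν,84), (ξ,84)}
  {μ, ν, ξ} × {85} = {(μ,85), (ν,85), (ξ,85)}
  {μ, ν} × {84, 85} = {(μ,84), (μ,85), (ν,84), (ν,85)}
  {μ, ν, ξ} × {84, 85} = {(μ,84), (μ,85), (ν,84), (ν,85), (ξ,84), (ξ,85)}
These 13 distinct sets form the basis B.
Close under arbitrary unions to get τ_{X×Y}; counting gives |τ_{X×Y}| = 25.


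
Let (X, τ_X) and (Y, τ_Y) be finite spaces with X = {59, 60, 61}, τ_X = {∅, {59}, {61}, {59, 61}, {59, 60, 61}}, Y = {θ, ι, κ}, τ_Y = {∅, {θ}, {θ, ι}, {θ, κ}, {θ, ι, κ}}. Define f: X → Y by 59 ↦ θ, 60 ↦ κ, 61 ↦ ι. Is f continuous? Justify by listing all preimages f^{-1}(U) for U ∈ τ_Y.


f is NOT continuous.

Compute f^{-1}(U) for each U ∈ τ_Y:
  U = ∅: f^{-1}(U) = ∅ ∈ τ_X ✓.
  U = {θ}: f^{-1}(U) = {59} ∈ τ_X ✓.
  U = {θ, ι}: f^{-1}(U) = {59, 61} ∈ τ_X ✓.
  U = {θ, κ}: f^{-1}(U) = {59, 60} ∉ τ_X ✗.
  U = {θ, ι, κ}: f^{-1}(U) = {59, 60, 61} ∈ τ_X ✓.
Found U = {θ, κ} with f^{-1}(U) = {59, 60} not in τ_X. Therefore f is NOT continuous.


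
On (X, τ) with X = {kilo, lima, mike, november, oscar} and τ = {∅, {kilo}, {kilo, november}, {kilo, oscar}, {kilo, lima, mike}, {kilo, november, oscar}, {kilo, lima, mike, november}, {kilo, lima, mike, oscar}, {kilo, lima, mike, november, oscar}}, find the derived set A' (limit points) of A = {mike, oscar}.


A' = {lima}

For each x ∈ X, list the open sets U ∈ τ with x ∈ U, then check whether U ∩ (A ∖ {x}) ≠ ∅ for every such U.
  x = kilo: open {kilo} ∋ x has {kilo} ∩ (A ∖ {kilo}) = ∅, so x is NOT a limit point.
  x = lima: opens ∋ x are {kilo, lima, mike}, {kilo, lima, mike, november}, {kilo, lima, mike, oscar}, {kilo, lima, mike, november, oscar}; each meets A ∖ {lima}, so x IS a limit point.
  x = mike: open {kilo, lima, mike} ∋ x has {kilo, lima, mike} ∩ (A ∖ {mike}) = ∅, so x is NOT a limit point.
  x = november: open {kilo, november} ∋ x has {kilo, november} ∩ (A ∖ {november}) = ∅, so x is NOT a limit point.
  x = oscar: open {kilo, oscar} ∋ x has {kilo, oscar} ∩ (A ∖ {oscar}) = ∅, so x is NOT a limit point.
Collecting: A' = {lima}.


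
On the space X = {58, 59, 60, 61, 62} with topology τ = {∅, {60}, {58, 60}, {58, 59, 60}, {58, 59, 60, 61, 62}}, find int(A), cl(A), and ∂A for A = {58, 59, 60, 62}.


int(A) = {58, 59, 60}, cl(A) = {58, 59, 60, 61, 62}, ∂A = {61, 62}.

Closed sets in (X, τ) are complements of opens:
  closed(X, τ) = {∅, {61, 62}, {59, 61, 62}, {58, 59, 61, 62}, {58, 59, 60, 61, 62}}.
int(A) = ⋃ {U ∈ τ : U ⊆ A}. Opens contained in A: ∅, {60}, {58, 60}, {58, 59, 60}.
Taking the union of these: int(A) = {58, 59, 60}.
cl(A) = ⋂ {C closed : A ⊆ C}. Closed sets containing A: {58, 59, 60, 61, 62}.
Intersecting these: cl(A) = {58, 59, 60, 61, 62}.
∂A = cl(A) ∖ int(A) = {58, 59, 60, 61, 62} ∖ {58, 59, 60} = {61, 62}.


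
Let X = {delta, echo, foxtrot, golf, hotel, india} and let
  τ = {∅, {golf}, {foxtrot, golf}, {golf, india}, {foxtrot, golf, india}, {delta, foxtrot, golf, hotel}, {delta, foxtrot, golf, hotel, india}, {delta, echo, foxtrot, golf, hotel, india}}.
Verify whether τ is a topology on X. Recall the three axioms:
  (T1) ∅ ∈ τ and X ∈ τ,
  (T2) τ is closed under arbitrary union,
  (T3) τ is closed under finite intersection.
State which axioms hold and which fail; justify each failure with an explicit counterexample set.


τ IS a topology on X.

Axiom (T1): ∅ ∈ τ? Yes; X ∈ τ? Yes.
Axiom (T2/T3): check pairwise unions and intersections of members of τ.
All pairwise intersections and unions checked — each lies in τ. Therefore τ satisfies (T1), (T2), (T3): it IS a topology on X.


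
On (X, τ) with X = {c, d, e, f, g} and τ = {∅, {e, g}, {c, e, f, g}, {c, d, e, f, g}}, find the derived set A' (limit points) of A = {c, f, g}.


A' = {c, d, e, f}

For each x ∈ X, list the open sets U ∈ τ with x ∈ U, then check whether U ∩ (A ∖ {x}) ≠ ∅ for every such U.
  x = c: opens ∋ x are {c, e, f, g}, {c, d, e, f, g}; each meets A ∖ {c}, so x IS a limit point.
  x = d: opens ∋ x are {c, d, e, f, g}; each meets A ∖ {d}, so x IS a limit point.
  x = e: opens ∋ x are {e, g}, {c, e, f, g}, {c, d, e, f, g}; each meets A ∖ {e}, so x IS a limit point.
  x = f: opens ∋ x are {c, e, f, g}, {c, d, e, f, g}; each meets A ∖ {f}, so x IS a limit point.
  x = g: open {e, g} ∋ x has {e, g} ∩ (A ∖ {g}) = ∅, so x is NOT a limit point.
Collecting: A' = {c, d, e, f}.


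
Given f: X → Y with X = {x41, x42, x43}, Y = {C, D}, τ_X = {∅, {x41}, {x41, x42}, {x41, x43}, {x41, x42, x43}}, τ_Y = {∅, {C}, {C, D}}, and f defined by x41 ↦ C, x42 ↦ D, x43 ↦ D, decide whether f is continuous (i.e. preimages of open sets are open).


f IS continuous.

Compute f^{-1}(U) for each U ∈ τ_Y:
  U = ∅: f^{-1}(U) = ∅ ∈ τ_X ✓.
  U = {C}: f^{-1}(U) = {x41} ∈ τ_X ✓.
  U = {C, D}: f^{-1}(U) = {x41, x42, x43} ∈ τ_X ✓.
Every preimage lies in τ_X, so f IS continuous.


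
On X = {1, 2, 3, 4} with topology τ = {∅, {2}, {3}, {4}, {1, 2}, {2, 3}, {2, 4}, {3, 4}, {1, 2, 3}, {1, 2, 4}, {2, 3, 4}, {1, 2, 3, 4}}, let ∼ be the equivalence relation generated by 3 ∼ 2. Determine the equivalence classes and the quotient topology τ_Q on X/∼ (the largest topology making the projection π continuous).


X/∼ = {[1], [2=3], [4]}; |τ_Q| = 6.

Equivalence classes: [1], [2=3], [4].
Quotient map π: X → X/∼ sends 1 ↦ [1], 2 ↦ [2=3], 3 ↦ [2=3], 4 ↦ [4].
For each subset V ⊆ X/∼, compute π^{-1}(V) ⊆ X and check whether π^{-1}(V) ∈ τ. V is open in τ_Q iff π^{-1}(V) ∈ τ.
  V = {}: π^{-1}(V) = ∅ ∈ τ ✓.
  V = {[1]}: π^{-1}(V) = {1} ∉ τ ✗.
  V = {[2=3]}: π^{-1}(V) = {2, 3} ∈ τ ✓.
  V = {[1], [2=3]}: π^{-1}(V) = {1, 2, 3} ∈ τ ✓.
  V = {[4]}: π^{-1}(V) = {4} ∈ τ ✓.
  V = {[1], [4]}: π^{-1}(V) = {1, 4} ∉ τ ✗.
  V = {[2=3], [4]}: π^{-1}(V) = {2, 3, 4} ∈ τ ✓.
  V = {[1], [2=3], [4]}: π^{-1}(V) = {1, 2, 3, 4} ∈ τ ✓.
Open sets in the quotient: τ_Q = {{}, {[2=3]}, {[1], [2=3]}, {[4]}, {[2=3], [4]}, {[1], [2=3], [4]}} (6 elements).


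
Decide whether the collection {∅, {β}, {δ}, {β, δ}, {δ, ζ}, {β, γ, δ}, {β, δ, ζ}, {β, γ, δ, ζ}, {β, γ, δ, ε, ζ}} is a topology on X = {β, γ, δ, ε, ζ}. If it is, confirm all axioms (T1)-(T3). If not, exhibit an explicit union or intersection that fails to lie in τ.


τ IS a topology on X.

Axiom (T1): ∅ ∈ τ? Yes; X ∈ τ? Yes.
Axiom (T2/T3): check pairwise unions and intersections of members of τ.
All pairwise intersections and unions checked — each lies in τ. Therefore τ satisfies (T1), (T2), (T3): it IS a topology on X.


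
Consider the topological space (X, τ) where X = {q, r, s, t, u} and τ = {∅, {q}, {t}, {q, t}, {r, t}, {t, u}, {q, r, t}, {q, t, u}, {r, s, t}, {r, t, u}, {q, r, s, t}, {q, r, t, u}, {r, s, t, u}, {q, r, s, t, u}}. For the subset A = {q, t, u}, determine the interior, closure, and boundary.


int(A) = {q, t, u}, cl(A) = {q, r, s, t, u}, ∂A = {r, s}.

Closed sets in (X, τ) are complements of opens:
  closed(X, τ) = {∅, {q}, {s}, {u}, {q, s}, {q, u}, {r, s}, {s, u}, {q, r, s}, {q, s, u}, {r, s, u}, {q, r, s, u}, {r, s, t, u}, {q, r, s, t, u}}.
int(A) = ⋃ {U ∈ τ : U ⊆ A}. Opens contained in A: ∅, {q}, {t}, {q, t}, {t, u}, {q, t, u}.
Taking the union of these: int(A) = {q, t, u}.
cl(A) = ⋂ {C closed : A ⊆ C}. Closed sets containing A: {q, r, s, t, u}.
Intersecting these: cl(A) = {q, r, s, t, u}.
∂A = cl(A) ∖ int(A) = {q, r, s, t, u} ∖ {q, t, u} = {r, s}.


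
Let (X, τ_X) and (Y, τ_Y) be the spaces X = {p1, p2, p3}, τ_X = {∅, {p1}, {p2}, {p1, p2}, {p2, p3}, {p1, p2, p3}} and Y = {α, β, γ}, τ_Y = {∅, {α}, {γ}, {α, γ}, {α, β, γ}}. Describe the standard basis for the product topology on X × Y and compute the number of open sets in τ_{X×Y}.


Basis B = {∅ × ∅, {p1} × {α}, {p1} × {γ}, {p2} × {α}, {p2} × {γ}, {p1} × {α, γ}, {p1, p2} × {α}, {p1, p2} × {γ}, {p2} × {α, γ}, {p2, p3} × {α}, {p2, p3} × {γ}, {p1} × {α, β, γ}, {p1, p2, p3} × {α}, {p1, p2, p3} × {γ}, {p2} × {α, β, γ}, {p1, p2} × {α, γ}, {p2, p3} × {α, γ}, {p1, p2} × {α, β, γ}, {p1, p2, p3} × {α, γ}, {p2, p3} × {α, β, γ}, {p1, p2, p3} × {α, β, γ}}; |τ_{X×Y}| = 70.

Enumerate products U × V with U ∈ τ_X, V ∈ τ_Y (deduplicated):
  ∅ × ∅ = {} (∅)
  {p1} × {α} = {(p1,α)}
  {p1} × {γ} = {(p1,γ)}
  {p2} × {α} = {(p2,α)}
  {p2} × {γ} = {(p2,γ)}
  {p1} × {α, γ} = {(p1,α), (p1,γ)}
  {p1, p2} × {α} = {(p1,α), (p2,α)}
  {p1, p2} × {γ} = {(p1,γ), (p2,γ)}
  {p2} × {α, γ} = {(p2,α), (p2,γ)}
  {p2, p3} × {α} = {(p2,α), (p3,α)}
  {p2, p3} × {γ} = {(p2,γ), (p3,γ)}
  {p1} × {α, β, γ} = {(p1,α), (p1,β), (p1,γ)}
  {p1, p2, p3} × {α} = {(p1,α), (p2,α), (p3,α)}
  {p1, p2, p3} × {γ} = {(p1,γ), (p2,γ), (p3,γ)}
  {p2} × {α, β, γ} = {(p2,α), (p2,β), (p2,γ)}
  {p1, p2} × {α, γ} = {(p1,α), (p1,γ), (p2,α), (p2,γ)}
  {p2, p3} × {α, γ} = {(p2,α), (p2,γ), (p3,α), (p3,γ)}
  {p1, p2} × {α, β, γ} = {(p1,α), (p1,β), (p1,γ), (p2,α), (p2,β), (p2,γ)}
  {p1, p2, p3} × {α, γ} = {(p1,α), (p1,γ), (p2,α), (p2,γ), (p3,α), (p3,γ)}
  {p2, p3} × {α, β, γ} = {(p2,α), (p2,β), (p2,γ), (p3,α), (p3,β), (p3,γ)}
  {p1, p2, p3} × {α, β, γ} = {(p1,α), (p1,β), (p1,γ), (p2,α), (p2,β), (p2,γ), (p3,α), (p3,β), (p3,γ)}
These 21 distinct sets form the basis B.
Close under arbitrary unions to get τ_{X×Y}; counting gives |τ_{X×Y}| = 70.


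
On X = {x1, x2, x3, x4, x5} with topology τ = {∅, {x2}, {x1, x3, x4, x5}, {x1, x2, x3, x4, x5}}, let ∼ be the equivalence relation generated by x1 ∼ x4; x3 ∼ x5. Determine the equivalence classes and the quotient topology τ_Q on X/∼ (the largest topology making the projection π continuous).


X/∼ = {[x1=x4], [x2], [x3=x5]}; |τ_Q| = 4.

Equivalence classes: [x1=x4], [x2], [x3=x5].
Quotient map π: X → X/∼ sends x1 ↦ [x1=x4], x2 ↦ [x2], x3 ↦ [x3=x5], x4 ↦ [x1=x4], x5 ↦ [x3=x5].
For each subset V ⊆ X/∼, compute π^{-1}(V) ⊆ X and check whether π^{-1}(V) ∈ τ. V is open in τ_Q iff π^{-1}(V) ∈ τ.
  V = {}: π^{-1}(V) = ∅ ∈ τ ✓.
  V = {[x1=x4]}: π^{-1}(V) = {x1, x4} ∉ τ ✗.
  V = {[x2]}: π^{-1}(V) = {x2} ∈ τ ✓.
  V = {[x1=x4], [x2]}: π^{-1}(V) = {x1, x2, x4} ∉ τ ✗.
  V = {[x3=x5]}: π^{-1}(V) = {x3, x5} ∉ τ ✗.
  V = {[x1=x4], [x3=x5]}: π^{-1}(V) = {x1, x3, x4, x5} ∈ τ ✓.
  V = {[x2], [x3=x5]}: π^{-1}(V) = {x2, x3, x5} ∉ τ ✗.
  V = {[x1=x4], [x2], [x3=x5]}: π^{-1}(V) = {x1, x2, x3, x4, x5} ∈ τ ✓.
Open sets in the quotient: τ_Q = {{}, {[x2]}, {[x1=x4], [x3=x5]}, {[x1=x4], [x2], [x3=x5]}} (4 elements).


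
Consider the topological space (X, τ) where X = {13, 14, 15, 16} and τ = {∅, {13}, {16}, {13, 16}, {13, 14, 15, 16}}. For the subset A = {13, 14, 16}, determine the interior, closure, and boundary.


int(A) = {13, 16}, cl(A) = {13, 14, 15, 16}, ∂A = {14, 15}.

Closed sets in (X, τ) are complements of opens:
  closed(X, τ) = {∅, {14, 15}, {13, 14, 15}, {14, 15, 16}, {13, 14, 15, 16}}.
int(A) = ⋃ {U ∈ τ : U ⊆ A}. Opens contained in A: ∅, {13}, {16}, {13, 16}.
Taking the union of these: int(A) = {13, 16}.
cl(A) = ⋂ {C closed : A ⊆ C}. Closed sets containing A: {13, 14, 15, 16}.
Intersecting these: cl(A) = {13, 14, 15, 16}.
∂A = cl(A) ∖ int(A) = {13, 14, 15, 16} ∖ {13, 16} = {14, 15}.


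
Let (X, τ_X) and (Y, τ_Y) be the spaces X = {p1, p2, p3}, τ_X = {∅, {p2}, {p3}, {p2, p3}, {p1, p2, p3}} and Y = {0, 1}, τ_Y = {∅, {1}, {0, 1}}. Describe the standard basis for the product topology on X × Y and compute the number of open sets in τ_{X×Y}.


Basis B = {∅ × ∅, {p2} × {1}, {p3} × {1}, {p2} × {0, 1}, {p2, p3} × {1}, {p3} × {0, 1}, {p1, p2, p3} × {1}, {p2, p3} × {0, 1}, {p1, p2, p3} × {0, 1}}; |τ_{X×Y}| = 14.

Enumerate products U × V with U ∈ τ_X, V ∈ τ_Y (deduplicated):
  ∅ × ∅ = {} (∅)
  {p2} × {1} = {(p2,1)}
  {p3} × {1} = {(p3,1)}
  {p2} × {0, 1} = {(p2,0), (p2,1)}
  {p2, p3} × {1} = {(p2,1), (p3,1)}
  {p3} × {0, 1} = {(p3,0), (p3,1)}
  {p1, p2, p3} × {1} = {(p1,1), (p2,1), (p3,1)}
  {p2, p3} × {0, 1} = {(p2,0), (p2,1), (p3,0), (p3,1)}
  {p1, p2, p3} × {0, 1} = {(p1,0), (p1,1), (p2,0), (p2,1), (p3,0), (p3,1)}
These 9 distinct sets form the basis B.
Close under arbitrary unions to get τ_{X×Y}; counting gives |τ_{X×Y}| = 14.


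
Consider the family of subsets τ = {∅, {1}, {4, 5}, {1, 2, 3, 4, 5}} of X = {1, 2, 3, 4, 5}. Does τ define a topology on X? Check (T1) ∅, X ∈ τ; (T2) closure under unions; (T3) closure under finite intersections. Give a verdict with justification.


τ is NOT a topology on X.

Axiom (T1): ∅ ∈ τ? Yes; X ∈ τ? Yes.
Axiom (T2/T3): check pairwise unions and intersections of members of τ.
Counterexample for (T2): {1} ∪ {4, 5} = {1, 4, 5} ∉ τ. Therefore τ is NOT a topology.


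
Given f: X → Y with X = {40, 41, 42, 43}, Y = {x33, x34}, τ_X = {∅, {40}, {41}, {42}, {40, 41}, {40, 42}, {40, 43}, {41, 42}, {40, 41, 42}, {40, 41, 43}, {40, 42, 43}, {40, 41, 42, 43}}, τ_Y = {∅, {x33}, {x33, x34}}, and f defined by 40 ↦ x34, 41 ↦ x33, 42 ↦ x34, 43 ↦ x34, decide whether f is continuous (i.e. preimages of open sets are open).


f IS continuous.

Compute f^{-1}(U) for each U ∈ τ_Y:
  U = ∅: f^{-1}(U) = ∅ ∈ τ_X ✓.
  U = {x33}: f^{-1}(U) = {41} ∈ τ_X ✓.
  U = {x33, x34}: f^{-1}(U) = {40, 41, 42, 43} ∈ τ_X ✓.
Every preimage lies in τ_X, so f IS continuous.


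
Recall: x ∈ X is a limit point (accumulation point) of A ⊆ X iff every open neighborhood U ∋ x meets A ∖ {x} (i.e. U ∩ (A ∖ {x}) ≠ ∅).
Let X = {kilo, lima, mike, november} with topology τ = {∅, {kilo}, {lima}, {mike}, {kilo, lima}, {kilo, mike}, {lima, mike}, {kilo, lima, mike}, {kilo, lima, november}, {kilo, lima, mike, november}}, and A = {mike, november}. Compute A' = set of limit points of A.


A' = ∅

For each x ∈ X, list the open sets U ∈ τ with x ∈ U, then check whether U ∩ (A ∖ {x}) ≠ ∅ for every such U.
  x = kilo: open {kilo} ∋ x has {kilo} ∩ (A ∖ {kilo}) = ∅, so x is NOT a limit point.
  x = lima: open {lima} ∋ x has {lima} ∩ (A ∖ {lima}) = ∅, so x is NOT a limit point.
  x = mike: open {mike} ∋ x has {mike} ∩ (A ∖ {mike}) = ∅, so x is NOT a limit point.
  x = november: open {kilo, lima, november} ∋ x has {kilo, lima, november} ∩ (A ∖ {november}) = ∅, so x is NOT a limit point.
Collecting: A' = ∅.


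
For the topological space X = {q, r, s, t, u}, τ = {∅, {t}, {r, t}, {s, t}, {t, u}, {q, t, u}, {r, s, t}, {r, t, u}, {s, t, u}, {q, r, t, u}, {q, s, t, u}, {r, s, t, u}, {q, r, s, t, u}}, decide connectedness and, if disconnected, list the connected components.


(X, τ) is connected.

Find clopen sets (U ∈ τ with X ∖ U ∈ τ):
  U = ∅, X ∖ U = {q, r, s, t, u} — both open, so U is clopen.
  U = {q, r, s, t, u}, X ∖ U = ∅ — both open, so U is clopen.
Only trivial clopens (∅ and X) exist, so (X, τ) is connected.
Compute connected components by grouping points that agree on all clopens:
  component: {q, r, s, t, u}


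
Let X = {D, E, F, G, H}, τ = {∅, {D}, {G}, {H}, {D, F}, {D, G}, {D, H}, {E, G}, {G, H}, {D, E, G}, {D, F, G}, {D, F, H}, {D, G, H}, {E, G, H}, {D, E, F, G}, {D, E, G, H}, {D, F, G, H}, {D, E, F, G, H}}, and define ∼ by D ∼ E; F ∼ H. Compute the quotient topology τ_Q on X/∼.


X/∼ = {[D=E], [F=H], [G]}; |τ_Q| = 4.

Equivalence classes: [D=E], [F=H], [G].
Quotient map π: X → X/∼ sends D ↦ [D=E], E ↦ [D=E], F ↦ [F=H], G ↦ [G], H ↦ [F=H].
For each subset V ⊆ X/∼, compute π^{-1}(V) ⊆ X and check whether π^{-1}(V) ∈ τ. V is open in τ_Q iff π^{-1}(V) ∈ τ.
  V = {}: π^{-1}(V) = ∅ ∈ τ ✓.
  V = {[D=E]}: π^{-1}(V) = {D, E} ∉ τ ✗.
  V = {[F=H]}: π^{-1}(V) = {F, H} ∉ τ ✗.
  V = {[D=E], [F=H]}: π^{-1}(V) = {D, E, F, H} ∉ τ ✗.
  V = {[G]}: π^{-1}(V) = {G} ∈ τ ✓.
  V = {[D=E], [G]}: π^{-1}(V) = {D, E, G} ∈ τ ✓.
  V = {[F=H], [G]}: π^{-1}(V) = {F, G, H} ∉ τ ✗.
  V = {[D=E], [F=H], [G]}: π^{-1}(V) = {D, E, F, G, H} ∈ τ ✓.
Open sets in the quotient: τ_Q = {{}, {[G]}, {[D=E], [G]}, {[D=E], [F=H], [G]}} (4 elements).


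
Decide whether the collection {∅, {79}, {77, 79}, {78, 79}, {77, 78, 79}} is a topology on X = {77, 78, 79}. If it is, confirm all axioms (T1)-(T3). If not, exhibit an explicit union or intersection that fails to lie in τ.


τ IS a topology on X.

Axiom (T1): ∅ ∈ τ? Yes; X ∈ τ? Yes.
Axiom (T2/T3): check pairwise unions and intersections of members of τ.
All pairwise intersections and unions checked — each lies in τ. Therefore τ satisfies (T1), (T2), (T3): it IS a topology on X.


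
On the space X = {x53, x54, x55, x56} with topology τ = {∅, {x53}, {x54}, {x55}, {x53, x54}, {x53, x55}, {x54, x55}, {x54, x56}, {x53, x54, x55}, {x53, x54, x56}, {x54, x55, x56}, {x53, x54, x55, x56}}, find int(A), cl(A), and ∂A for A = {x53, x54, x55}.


int(A) = {x53, x54, x55}, cl(A) = {x53, x54, x55, x56}, ∂A = {x56}.

Closed sets in (X, τ) are complements of opens:
  closed(X, τ) = {∅, {x53}, {x55}, {x56}, {x53, x55}, {x53, x56}, {x54, x56}, {x55, x56}, {x53, x54, x56}, {x53, x55, x56}, {x54, x55, x56}, {x53, x54, x55, x56}}.
int(A) = ⋃ {U ∈ τ : U ⊆ A}. Opens contained in A: ∅, {x53}, {x54}, {x55}, {x53, x54}, {x53, x55}, {x54, x55}, {x53, x54, x55}.
Taking the union of these: int(A) = {x53, x54, x55}.
cl(A) = ⋂ {C closed : A ⊆ C}. Closed sets containing A: {x53, x54, x55, x56}.
Intersecting these: cl(A) = {x53, x54, x55, x56}.
∂A = cl(A) ∖ int(A) = {x53, x54, x55, x56} ∖ {x53, x54, x55} = {x56}.


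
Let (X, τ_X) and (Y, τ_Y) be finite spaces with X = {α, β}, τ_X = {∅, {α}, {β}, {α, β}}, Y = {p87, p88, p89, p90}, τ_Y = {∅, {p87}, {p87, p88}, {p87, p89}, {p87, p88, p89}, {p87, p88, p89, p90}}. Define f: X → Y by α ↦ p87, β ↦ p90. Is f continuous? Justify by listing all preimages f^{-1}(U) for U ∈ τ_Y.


f IS continuous.

Compute f^{-1}(U) for each U ∈ τ_Y:
  U = ∅: f^{-1}(U) = ∅ ∈ τ_X ✓.
  U = {p87}: f^{-1}(U) = {α} ∈ τ_X ✓.
  U = {p87, p88}: f^{-1}(U) = {α} ∈ τ_X ✓.
  U = {p87, p89}: f^{-1}(U) = {α} ∈ τ_X ✓.
  U = {p87, p88, p89}: f^{-1}(U) = {α} ∈ τ_X ✓.
  U = {p87, p88, p89, p90}: f^{-1}(U) = {α, β} ∈ τ_X ✓.
Every preimage lies in τ_X, so f IS continuous.


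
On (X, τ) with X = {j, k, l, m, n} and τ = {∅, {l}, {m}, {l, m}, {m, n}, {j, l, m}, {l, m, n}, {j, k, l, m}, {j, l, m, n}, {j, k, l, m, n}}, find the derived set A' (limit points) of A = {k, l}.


A' = {j, k}

For each x ∈ X, list the open sets U ∈ τ with x ∈ U, then check whether U ∩ (A ∖ {x}) ≠ ∅ for every such U.
  x = j: opens ∋ x are {j, l, m}, {j, k, l, m}, {j, l, m, n}, {j, k, l, m, n}; each meets A ∖ {j}, so x IS a limit point.
  x = k: opens ∋ x are {j, k, l, m}, {j, k, l, m, n}; each meets A ∖ {k}, so x IS a limit point.
  x = l: open {l} ∋ x has {l} ∩ (A ∖ {l}) = ∅, so x is NOT a limit point.
  x = m: open {m} ∋ x has {m} ∩ (A ∖ {m}) = ∅, so x is NOT a limit point.
  x = n: open {m, n} ∋ x has {m, n} ∩ (A ∖ {n}) = ∅, so x is NOT a limit point.
Collecting: A' = {j, k}.


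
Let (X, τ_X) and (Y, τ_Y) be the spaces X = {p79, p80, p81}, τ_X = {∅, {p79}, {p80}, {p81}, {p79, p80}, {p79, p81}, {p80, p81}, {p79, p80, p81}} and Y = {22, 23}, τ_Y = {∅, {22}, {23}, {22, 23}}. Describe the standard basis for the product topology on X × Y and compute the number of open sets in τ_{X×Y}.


Basis B = {∅ × ∅, {p79} × {22}, {p79} × {23}, {p80} × {22}, {p80} × {23}, {p81} × {22}, {p81} × {23}, {p79} × {22, 23}, {p79, p80} × {22}, {p79, p81} × {22}, {p79, p80} × {23}, {p79, p81} × {23}, {p80} × {22, 23}, {p80, p81} × {22}, {p80, p81} × {23}, {p81} × {22, 23}, {p79, p80, p81} × {22}, {p79, p80, p81} × {23}, {p79, p80} × {22, 23}, {p79, p81} × {22, 23}, {p80, p81} × {22, 23}, {p79, p80, p81} × {22, 23}}; |τ_{X×Y}| = 64.

Enumerate products U × V with U ∈ τ_X, V ∈ τ_Y (deduplicated):
  ∅ × ∅ = {} (∅)
  {p79} × {22} = {(p79,22)}
  {p79} × {23} = {(p79,23)}
  {p80} × {22} = {(p80,22)}
  {p80} × {23} = {(p80,23)}
  {p81} × {22} = {(p81,22)}
  {p81} × {23} = {(p81,23)}
  {p79} × {22, 23} = {(p79,22), (p79,23)}
  {p79, p80} × {22} = {(p79,22), (p80,22)}
  {p79, p81} × {22} = {(p79,22), (p81,22)}
  {p79, p80} × {23} = {(p79,23), (p80,23)}
  {p79, p81} × {23} = {(p79,23), (p81,23)}
  {p80} × {22, 23} = {(p80,22), (p80,23)}
  {p80, p81} × {22} = {(p80,22), (p81,22)}
  {p80, p81} × {23} = {(p80,23), (p81,23)}
  {p81} × {22, 23} = {(p81,22), (p81,23)}
  {p79, p80, p81} × {22} = {(p79,22), (p80,22), (p81,22)}
  {p79, p80, p81} × {23} = {(p79,23), (p80,23), (p81,23)}
  {p79, p80} × {22, 23} = {(p79,22), (p79,23), (p80,22), (p80,23)}
  {p79, p81} × {22, 23} = {(p79,22), (p79,23), (p81,22), (p81,23)}
  {p80, p81} × {22, 23} = {(p80,22), (p80,23), (p81,22), (p81,23)}
  {p79, p80, p81} × {22, 23} = {(p79,22), (p79,23), (p80,22), (p80,23), (p81,22), (p81,23)}
These 22 distinct sets form the basis B.
Close under arbitrary unions to get τ_{X×Y}; counting gives |τ_{X×Y}| = 64.


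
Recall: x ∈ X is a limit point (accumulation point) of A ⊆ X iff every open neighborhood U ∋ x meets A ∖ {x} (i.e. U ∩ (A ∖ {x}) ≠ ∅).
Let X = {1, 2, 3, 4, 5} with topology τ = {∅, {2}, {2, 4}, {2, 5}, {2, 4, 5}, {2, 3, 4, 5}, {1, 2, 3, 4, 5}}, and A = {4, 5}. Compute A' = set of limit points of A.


A' = {1, 3}

For each x ∈ X, list the open sets U ∈ τ with x ∈ U, then check whether U ∩ (A ∖ {x}) ≠ ∅ for every such U.
  x = 1: opens ∋ x are {1, 2, 3, 4, 5}; each meets A ∖ {1}, so x IS a limit point.
  x = 2: open {2} ∋ x has {2} ∩ (A ∖ {2}) = ∅, so x is NOT a limit point.
  x = 3: opens ∋ x are {2, 3, 4, 5}, {1, 2, 3, 4, 5}; each meets A ∖ {3}, so x IS a limit point.
  x = 4: open {2, 4} ∋ x has {2, 4} ∩ (A ∖ {4}) = ∅, so x is NOT a limit point.
  x = 5: open {2, 5} ∋ x has {2, 5} ∩ (A ∖ {5}) = ∅, so x is NOT a limit point.
Collecting: A' = {1, 3}.


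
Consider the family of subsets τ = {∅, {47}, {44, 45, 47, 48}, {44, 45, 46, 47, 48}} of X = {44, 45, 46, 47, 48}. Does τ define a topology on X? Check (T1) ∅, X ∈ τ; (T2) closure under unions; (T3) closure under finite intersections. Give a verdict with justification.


τ IS a topology on X.

Axiom (T1): ∅ ∈ τ? Yes; X ∈ τ? Yes.
Axiom (T2/T3): check pairwise unions and intersections of members of τ.
All pairwise intersections and unions checked — each lies in τ. Therefore τ satisfies (T1), (T2), (T3): it IS a topology on X.


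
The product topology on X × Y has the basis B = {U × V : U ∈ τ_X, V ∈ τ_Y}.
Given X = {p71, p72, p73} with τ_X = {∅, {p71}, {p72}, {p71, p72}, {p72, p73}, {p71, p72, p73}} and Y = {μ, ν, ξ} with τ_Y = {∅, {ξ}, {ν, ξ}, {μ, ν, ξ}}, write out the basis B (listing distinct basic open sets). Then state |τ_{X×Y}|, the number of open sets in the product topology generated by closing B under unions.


Basis B = {∅ × ∅, {p71} × {ξ}, {p72} × {ξ}, {p71} × {ν, ξ}, {p71, p72} × {ξ}, {p72} × {ν, ξ}, {p72, p73} × {ξ}, {p71} × {μ, ν, ξ}, {p71, p72, p73} × {ξ}, {p72} × {μ, ν, ξ}, {p71, p72} × {ν, ξ}, {p72, p73} × {ν, ξ}, {p71, p72} × {μ, ν, ξ}, {p71, p72, p73} × {ν, ξ}, {p72, p73} × {μ, ν, ξ}, {p71, p72, p73} × {μ, ν, ξ}}; |τ_{X×Y}| = 40.

Enumerate products U × V with U ∈ τ_X, V ∈ τ_Y (deduplicated):
  ∅ × ∅ = {} (∅)
  {p71} × {ξ} = {(p71,ξ)}
  {p72} × {ξ} = {(p72,ξ)}
  {p71} × {ν, ξ} = {(p71,ν), (p71,ξ)}
  {p71, p72} × {ξ} = {(p71,ξ), (p72,ξ)}
  {p72} × {ν, ξ} = {(p72,ν), (p72,ξ)}
  {p72, p73} × {ξ} = {(p72,ξ), (p73,ξ)}
  {p71} × {μ, ν, ξ} = {(p71,μ), (p71,ν), (p71,ξ)}
  {p71, p72, p73} × {ξ} = {(p71,ξ), (p72,ξ), (p73,ξ)}
  {p72} × {μ, ν, ξ} = {(p72,μ), (p72,ν), (p72,ξ)}
  {p71, p72} × {ν, ξ} = {(p71,ν), (p71,ξ), (p72,ν), (p72,ξ)}
  {p72, p73} × {ν, ξ} = {(p72,ν), (p72,ξ), (p73,ν), (p73,ξ)}
  {p71, p72} × {μ, ν, ξ} = {(p71,μ), (p71,ν), (p71,ξ), (p72,μ), (p72,ν), (p72,ξ)}
  {p71, p72, p73} × {ν, ξ} = {(p71,ν), (p71,ξ), (p72,ν), (p72,ξ), (p73,ν), (p73,ξ)}
  {p72, p73} × {μ, ν, ξ} = {(p72,μ), (p72,ν), (p72,ξ), (p73,μ), (p73,ν), (p73,ξ)}
  {p71, p72, p73} × {μ, ν, ξ} = {(p71,μ), (p71,ν), (p71,ξ), (p72,μ), (p72,ν), (p72,ξ), (p73,μ), (p73,ν), (p73,ξ)}
These 16 distinct sets form the basis B.
Close under arbitrary unions to get τ_{X×Y}; counting gives |τ_{X×Y}| = 40.


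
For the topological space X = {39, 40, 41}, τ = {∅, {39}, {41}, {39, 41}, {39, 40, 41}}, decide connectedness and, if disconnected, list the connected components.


(X, τ) is connected.

Find clopen sets (U ∈ τ with X ∖ U ∈ τ):
  U = ∅, X ∖ U = {39, 40, 41} — both open, so U is clopen.
  U = {39, 40, 41}, X ∖ U = ∅ — both open, so U is clopen.
Only trivial clopens (∅ and X) exist, so (X, τ) is connected.
Compute connected components by grouping points that agree on all clopens:
  component: {39, 40, 41}


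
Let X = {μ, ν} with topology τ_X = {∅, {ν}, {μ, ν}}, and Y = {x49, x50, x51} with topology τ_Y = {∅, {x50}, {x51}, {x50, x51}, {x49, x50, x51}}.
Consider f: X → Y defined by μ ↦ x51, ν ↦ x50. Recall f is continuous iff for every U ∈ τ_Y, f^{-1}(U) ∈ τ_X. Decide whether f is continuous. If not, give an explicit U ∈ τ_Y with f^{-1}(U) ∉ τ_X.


f is NOT continuous.

Compute f^{-1}(U) for each U ∈ τ_Y:
  U = ∅: f^{-1}(U) = ∅ ∈ τ_X ✓.
  U = {x50}: f^{-1}(U) = {ν} ∈ τ_X ✓.
  U = {x51}: f^{-1}(U) = {μ} ∉ τ_X ✗.
  U = {x50, x51}: f^{-1}(U) = {μ, ν} ∈ τ_X ✓.
  U = {x49, x50, x51}: f^{-1}(U) = {μ, ν} ∈ τ_X ✓.
Found U = {x51} with f^{-1}(U) = {μ} not in τ_X. Therefore f is NOT continuous.


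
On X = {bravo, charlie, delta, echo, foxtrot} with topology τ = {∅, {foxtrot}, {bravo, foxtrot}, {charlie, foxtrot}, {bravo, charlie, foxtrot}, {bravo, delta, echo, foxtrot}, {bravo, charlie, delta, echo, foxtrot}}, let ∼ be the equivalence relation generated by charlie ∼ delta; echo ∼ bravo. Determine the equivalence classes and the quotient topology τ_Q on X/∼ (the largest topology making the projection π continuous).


X/∼ = {[bravo=echo], [charlie=delta], [foxtrot]}; |τ_Q| = 3.

Equivalence classes: [bravo=echo], [charlie=delta], [foxtrot].
Quotient map π: X → X/∼ sends bravo ↦ [bravo=echo], charlie ↦ [charlie=delta], delta ↦ [charlie=delta], echo ↦ [bravo=echo], foxtrot ↦ [foxtrot].
For each subset V ⊆ X/∼, compute π^{-1}(V) ⊆ X and check whether π^{-1}(V) ∈ τ. V is open in τ_Q iff π^{-1}(V) ∈ τ.
  V = {}: π^{-1}(V) = ∅ ∈ τ ✓.
  V = {[bravo=echo]}: π^{-1}(V) = {bravo, echo} ∉ τ ✗.
  V = {[charlie=delta]}: π^{-1}(V) = {charlie, delta} ∉ τ ✗.
  V = {[bravo=echo], [charlie=delta]}: π^{-1}(V) = {bravo, charlie, delta, echo} ∉ τ ✗.
  V = {[foxtrot]}: π^{-1}(V) = {foxtrot} ∈ τ ✓.
  V = {[bravo=echo], [foxtrot]}: π^{-1}(V) = {bravo, echo, foxtrot} ∉ τ ✗.
  V = {[charlie=delta], [foxtrot]}: π^{-1}(V) = {charlie, delta, foxtrot} ∉ τ ✗.
  V = {[bravo=echo], [charlie=delta], [foxtrot]}: π^{-1}(V) = {bravo, charlie, delta, echo, foxtrot} ∈ τ ✓.
Open sets in the quotient: τ_Q = {{}, {[foxtrot]}, {[bravo=echo], [charlie=delta], [foxtrot]}} (3 elements).


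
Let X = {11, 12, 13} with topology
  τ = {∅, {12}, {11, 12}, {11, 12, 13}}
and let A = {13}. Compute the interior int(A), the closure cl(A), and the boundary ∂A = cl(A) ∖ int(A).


int(A) = ∅, cl(A) = {13}, ∂A = {13}.

Closed sets in (X, τ) are complements of opens:
  closed(X, τ) = {∅, {13}, {11, 13}, {11, 12, 13}}.
int(A) = ⋃ {U ∈ τ : U ⊆ A}. Opens contained in A: ∅.
Taking the union of these: int(A) = ∅.
cl(A) = ⋂ {C closed : A ⊆ C}. Closed sets containing A: {13}, {11, 13}, {11, 12, 13}.
Intersecting these: cl(A) = {13}.
∂A = cl(A) ∖ int(A) = {13} ∖ ∅ = {13}.


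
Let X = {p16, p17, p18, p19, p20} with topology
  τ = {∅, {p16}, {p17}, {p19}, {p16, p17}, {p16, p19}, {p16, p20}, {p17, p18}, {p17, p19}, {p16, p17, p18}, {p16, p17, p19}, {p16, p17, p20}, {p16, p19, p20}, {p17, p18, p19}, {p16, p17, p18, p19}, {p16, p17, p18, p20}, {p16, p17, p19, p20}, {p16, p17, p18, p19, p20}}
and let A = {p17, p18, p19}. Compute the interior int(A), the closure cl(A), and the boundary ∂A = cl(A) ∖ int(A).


int(A) = {p17, p18, p19}, cl(A) = {p17, p18, p19}, ∂A = ∅.

Closed sets in (X, τ) are complements of opens:
  closed(X, τ) = {∅, {p18}, {p19}, {p20}, {p16, p20}, {p17, p18}, {p18, p19}, {p18, p20}, {p19, p20}, {p16, p18, p20}, {p16, p19, p20}, {p17, p18, p19}, {p17, p18, p20}, {p18, p19, p20}, {p16, p17, p18, p20}, {p16, p18, p19, p20}, {p17, p18, p19, p20}, {p16, p17, p18, p19, p20}}.
int(A) = ⋃ {U ∈ τ : U ⊆ A}. Opens contained in A: ∅, {p17}, {p19}, {p17, p18}, {p17, p19}, {p17, p18, p19}.
Taking the union of these: int(A) = {p17, p18, p19}.
cl(A) = ⋂ {C closed : A ⊆ C}. Closed sets containing A: {p17, p18, p19}, {p17, p18, p19, p20}, {p16, p17, p18, p19, p20}.
Intersecting these: cl(A) = {p17, p18, p19}.
∂A = cl(A) ∖ int(A) = {p17, p18, p19} ∖ {p17, p18, p19} = ∅.


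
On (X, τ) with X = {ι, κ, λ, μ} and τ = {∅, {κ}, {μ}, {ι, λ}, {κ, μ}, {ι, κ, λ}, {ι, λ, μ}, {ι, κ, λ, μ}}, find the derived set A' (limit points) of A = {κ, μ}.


A' = ∅

For each x ∈ X, list the open sets U ∈ τ with x ∈ U, then check whether U ∩ (A ∖ {x}) ≠ ∅ for every such U.
  x = ι: open {ι, λ} ∋ x has {ι, λ} ∩ (A ∖ {ι}) = ∅, so x is NOT a limit point.
  x = κ: open {κ} ∋ x has {κ} ∩ (A ∖ {κ}) = ∅, so x is NOT a limit point.
  x = λ: open {ι, λ} ∋ x has {ι, λ} ∩ (A ∖ {λ}) = ∅, so x is NOT a limit point.
  x = μ: open {μ} ∋ x has {μ} ∩ (A ∖ {μ}) = ∅, so x is NOT a limit point.
Collecting: A' = ∅.
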